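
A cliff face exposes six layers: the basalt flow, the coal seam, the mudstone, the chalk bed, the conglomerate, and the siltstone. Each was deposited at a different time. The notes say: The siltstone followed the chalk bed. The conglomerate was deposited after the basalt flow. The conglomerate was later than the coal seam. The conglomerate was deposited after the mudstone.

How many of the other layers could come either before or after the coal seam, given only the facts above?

Forced after the coal seam: the conglomerate.
That leaves the basalt flow, the chalk bed, the mudstone, and the siltstone with no forced order relative to the coal seam — 4.

4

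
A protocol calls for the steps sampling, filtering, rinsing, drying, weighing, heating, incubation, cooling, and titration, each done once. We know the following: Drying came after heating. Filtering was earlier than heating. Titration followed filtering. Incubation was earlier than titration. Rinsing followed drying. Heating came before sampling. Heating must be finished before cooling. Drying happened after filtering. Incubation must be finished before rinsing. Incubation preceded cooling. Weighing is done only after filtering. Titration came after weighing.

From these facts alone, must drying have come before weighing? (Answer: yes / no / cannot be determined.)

cannot be determined

No chain of stated constraints runs from drying to weighing, and none runs from weighing to drying either.
So the relative order of drying and weighing is not fixed by the given facts.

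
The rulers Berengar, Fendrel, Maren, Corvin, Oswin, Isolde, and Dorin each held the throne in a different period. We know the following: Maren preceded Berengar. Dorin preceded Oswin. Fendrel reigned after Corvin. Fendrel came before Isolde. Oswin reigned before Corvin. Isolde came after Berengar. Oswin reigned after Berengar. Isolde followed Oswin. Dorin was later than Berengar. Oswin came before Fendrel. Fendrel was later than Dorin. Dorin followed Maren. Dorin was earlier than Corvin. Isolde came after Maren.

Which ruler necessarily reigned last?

Every other ruler has a chain of constraints placing them before Isolde, so Isolde is last.

Isolde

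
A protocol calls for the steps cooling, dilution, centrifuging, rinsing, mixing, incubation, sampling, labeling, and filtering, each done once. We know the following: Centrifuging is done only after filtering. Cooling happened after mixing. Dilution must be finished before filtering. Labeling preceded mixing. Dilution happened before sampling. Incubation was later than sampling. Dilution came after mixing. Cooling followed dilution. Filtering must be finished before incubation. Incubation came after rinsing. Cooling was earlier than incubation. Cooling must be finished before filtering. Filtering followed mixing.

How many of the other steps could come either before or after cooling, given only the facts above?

2

Forced before cooling: dilution, labeling, and mixing; forced after cooling: centrifuging, filtering, and incubation.
That leaves rinsing and sampling with no forced order relative to cooling — 2.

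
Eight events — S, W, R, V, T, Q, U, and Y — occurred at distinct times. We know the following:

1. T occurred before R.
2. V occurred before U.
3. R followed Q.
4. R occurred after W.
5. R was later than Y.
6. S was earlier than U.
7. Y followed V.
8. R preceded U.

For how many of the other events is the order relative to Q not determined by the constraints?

5

Forced after Q: R and U.
That leaves S, T, V, W, and Y with no forced order relative to Q — 5.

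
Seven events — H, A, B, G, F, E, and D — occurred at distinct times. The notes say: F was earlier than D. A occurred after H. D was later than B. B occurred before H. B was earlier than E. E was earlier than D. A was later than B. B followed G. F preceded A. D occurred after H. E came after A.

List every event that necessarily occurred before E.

Directly stated before E: A and B.
F reaches E via F → A → E.
G reaches E via G → B → E.
H reaches E via H → A → E.

A, B, F, G, H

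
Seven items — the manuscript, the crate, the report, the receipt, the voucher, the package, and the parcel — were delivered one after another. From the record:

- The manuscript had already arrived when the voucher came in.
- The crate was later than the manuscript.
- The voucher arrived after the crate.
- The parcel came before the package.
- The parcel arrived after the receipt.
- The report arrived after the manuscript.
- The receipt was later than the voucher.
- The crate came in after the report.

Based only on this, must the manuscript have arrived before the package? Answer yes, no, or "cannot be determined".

Chain the constraints: the manuscript → the voucher → the receipt → the parcel → the package. Each link is directly stated, so the manuscript comes before the package.

yes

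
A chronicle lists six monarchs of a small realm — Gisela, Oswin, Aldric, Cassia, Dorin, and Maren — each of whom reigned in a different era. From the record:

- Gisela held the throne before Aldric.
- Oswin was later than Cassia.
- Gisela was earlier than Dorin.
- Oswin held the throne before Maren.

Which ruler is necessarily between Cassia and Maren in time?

Tracing the constraints gives Cassia → Oswin → Maren, so Oswin sits after Cassia and before Maren.
No other ruler is forced both after Cassia and before Maren.

Oswin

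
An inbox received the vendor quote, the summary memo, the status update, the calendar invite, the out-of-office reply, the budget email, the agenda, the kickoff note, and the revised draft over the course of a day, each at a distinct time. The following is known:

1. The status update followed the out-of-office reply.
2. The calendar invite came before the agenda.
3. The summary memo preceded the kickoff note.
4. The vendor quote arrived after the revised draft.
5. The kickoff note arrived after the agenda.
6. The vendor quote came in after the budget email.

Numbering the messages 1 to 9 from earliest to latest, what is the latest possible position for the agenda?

The agenda must come before the kickoff note — 1 message forced after it.
Everything else can be placed before the agenda in some valid order, so the agenda can sit as late as position 9 − 1 = 8.

8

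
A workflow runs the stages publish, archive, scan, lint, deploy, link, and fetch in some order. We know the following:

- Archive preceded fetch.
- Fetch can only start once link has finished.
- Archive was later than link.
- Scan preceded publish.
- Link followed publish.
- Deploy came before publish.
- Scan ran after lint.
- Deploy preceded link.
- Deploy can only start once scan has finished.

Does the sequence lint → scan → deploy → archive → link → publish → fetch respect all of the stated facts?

no

The constraints require link before archive, but in the proposed sequence archive appears ahead of link. That one violation is enough.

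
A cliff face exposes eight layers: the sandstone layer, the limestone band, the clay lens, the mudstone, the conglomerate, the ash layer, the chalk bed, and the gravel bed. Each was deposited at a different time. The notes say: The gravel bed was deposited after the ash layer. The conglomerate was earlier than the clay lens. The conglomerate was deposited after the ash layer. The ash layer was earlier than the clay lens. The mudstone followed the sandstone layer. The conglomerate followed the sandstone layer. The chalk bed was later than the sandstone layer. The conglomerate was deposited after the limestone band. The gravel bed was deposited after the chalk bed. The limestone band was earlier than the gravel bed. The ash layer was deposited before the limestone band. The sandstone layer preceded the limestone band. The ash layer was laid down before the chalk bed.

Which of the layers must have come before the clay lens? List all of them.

Directly stated before the clay lens: the ash layer and the conglomerate.
The limestone band reaches the clay lens via the limestone band → the conglomerate → the clay lens.
The sandstone layer reaches the clay lens via the sandstone layer → the conglomerate → the clay lens.
No chain forces the chalk bed (or any of the others) ahead of the clay lens.

the ash layer, the conglomerate, the limestone band, the sandstone layer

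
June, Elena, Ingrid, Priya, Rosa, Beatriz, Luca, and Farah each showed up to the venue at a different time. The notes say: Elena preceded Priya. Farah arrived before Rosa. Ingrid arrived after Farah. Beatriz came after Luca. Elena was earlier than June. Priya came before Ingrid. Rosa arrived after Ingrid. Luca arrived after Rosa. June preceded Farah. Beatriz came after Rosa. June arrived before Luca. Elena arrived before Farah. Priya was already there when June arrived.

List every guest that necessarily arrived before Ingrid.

Elena, Farah, June, Priya

Directly stated before Ingrid: Farah and Priya.
Elena reaches Ingrid via Elena → Priya → Ingrid.
June reaches Ingrid via June → Farah → Ingrid.
No chain forces Rosa (or any of the others) ahead of Ingrid.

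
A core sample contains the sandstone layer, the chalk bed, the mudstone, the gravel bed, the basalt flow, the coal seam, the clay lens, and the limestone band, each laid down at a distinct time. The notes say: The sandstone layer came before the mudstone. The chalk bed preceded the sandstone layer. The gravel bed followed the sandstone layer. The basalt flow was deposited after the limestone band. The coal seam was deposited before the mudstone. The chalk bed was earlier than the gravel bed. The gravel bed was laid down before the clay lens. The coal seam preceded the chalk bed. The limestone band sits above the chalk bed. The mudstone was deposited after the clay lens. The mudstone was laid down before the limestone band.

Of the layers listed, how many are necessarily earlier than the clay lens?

Directly stated before the clay lens: the gravel bed.
The chalk bed reaches the clay lens via the chalk bed → the gravel bed → the clay lens.
The coal seam reaches the clay lens via the coal seam → the chalk bed → the gravel bed → the clay lens.
The sandstone layer reaches the clay lens via the sandstone layer → the gravel bed → the clay lens.
That's the chalk bed, the coal seam, the gravel bed, and the sandstone layer — 4 in all.

4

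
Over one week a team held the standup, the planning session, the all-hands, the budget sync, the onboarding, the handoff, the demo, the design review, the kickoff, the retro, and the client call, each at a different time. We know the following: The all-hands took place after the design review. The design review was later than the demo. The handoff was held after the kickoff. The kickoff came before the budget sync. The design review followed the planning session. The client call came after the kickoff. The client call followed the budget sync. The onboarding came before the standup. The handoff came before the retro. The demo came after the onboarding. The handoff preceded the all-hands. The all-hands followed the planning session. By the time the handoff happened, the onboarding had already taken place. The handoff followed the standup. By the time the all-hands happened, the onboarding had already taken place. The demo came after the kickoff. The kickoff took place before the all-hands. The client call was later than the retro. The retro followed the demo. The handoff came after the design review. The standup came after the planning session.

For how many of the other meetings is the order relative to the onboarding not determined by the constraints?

3

Forced after the onboarding: the all-hands, the client call, the demo, the design review, the handoff, the retro, and the standup.
That leaves the budget sync, the kickoff, and the planning session with no forced order relative to the onboarding — 3.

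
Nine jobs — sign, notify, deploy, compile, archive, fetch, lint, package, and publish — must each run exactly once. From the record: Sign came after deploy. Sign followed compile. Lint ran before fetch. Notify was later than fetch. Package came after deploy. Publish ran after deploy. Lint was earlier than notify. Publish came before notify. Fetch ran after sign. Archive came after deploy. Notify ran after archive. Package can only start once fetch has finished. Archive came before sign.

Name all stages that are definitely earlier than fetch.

archive, compile, deploy, lint, sign

Directly stated before fetch: lint and sign.
Archive reaches fetch via archive → sign → fetch.
Compile reaches fetch via compile → sign → fetch.
Deploy reaches fetch via deploy → sign → fetch.
No chain forces publish (or any of the others) ahead of fetch.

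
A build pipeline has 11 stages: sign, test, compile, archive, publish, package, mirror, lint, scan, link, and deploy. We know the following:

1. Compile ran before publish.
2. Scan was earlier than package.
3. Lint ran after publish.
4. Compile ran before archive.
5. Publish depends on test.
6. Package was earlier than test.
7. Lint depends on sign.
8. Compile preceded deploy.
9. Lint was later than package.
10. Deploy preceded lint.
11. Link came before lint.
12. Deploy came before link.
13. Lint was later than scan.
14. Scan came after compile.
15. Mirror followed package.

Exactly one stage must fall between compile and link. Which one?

Tracing the constraints gives compile → deploy → link, so deploy sits after compile and before link.
No other stage is forced both after compile and before link.

deploy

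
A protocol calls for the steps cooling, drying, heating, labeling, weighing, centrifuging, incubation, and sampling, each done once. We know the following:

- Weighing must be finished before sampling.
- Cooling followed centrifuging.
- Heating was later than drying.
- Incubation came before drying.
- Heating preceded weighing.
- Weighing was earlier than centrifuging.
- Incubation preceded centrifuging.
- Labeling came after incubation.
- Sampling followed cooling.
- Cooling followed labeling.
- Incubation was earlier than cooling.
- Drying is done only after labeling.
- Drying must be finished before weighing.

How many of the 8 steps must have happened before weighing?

4

Directly stated before weighing: drying and heating.
Incubation reaches weighing via incubation → drying → weighing.
Labeling reaches weighing via labeling → drying → weighing.
No chain forces cooling (or any of the others) ahead of weighing.
That's drying, heating, incubation, and labeling — 4 in all.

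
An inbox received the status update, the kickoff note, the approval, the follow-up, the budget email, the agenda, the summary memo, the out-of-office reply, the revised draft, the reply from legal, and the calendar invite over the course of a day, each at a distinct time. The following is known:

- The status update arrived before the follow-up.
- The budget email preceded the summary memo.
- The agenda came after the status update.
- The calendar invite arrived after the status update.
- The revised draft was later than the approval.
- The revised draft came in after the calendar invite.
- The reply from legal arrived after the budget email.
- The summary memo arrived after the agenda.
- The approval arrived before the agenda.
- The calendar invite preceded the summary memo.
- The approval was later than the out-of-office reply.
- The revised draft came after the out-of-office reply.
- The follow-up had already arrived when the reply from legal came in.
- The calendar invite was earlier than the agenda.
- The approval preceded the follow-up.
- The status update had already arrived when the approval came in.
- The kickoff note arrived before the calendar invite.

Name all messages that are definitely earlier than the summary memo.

Directly stated before the summary memo: the agenda, the budget email, and the calendar invite.
The approval reaches the summary memo via the approval → the agenda → the summary memo.
The kickoff note reaches the summary memo via the kickoff note → the calendar invite → the summary memo.
The out-of-office reply reaches the summary memo via the out-of-office reply → the approval → the agenda → the summary memo.
Likewise the status update reaches the summary memo by chaining the stated constraints.

the agenda, the approval, the budget email, the calendar invite, the kickoff note, the out-of-office reply, the status update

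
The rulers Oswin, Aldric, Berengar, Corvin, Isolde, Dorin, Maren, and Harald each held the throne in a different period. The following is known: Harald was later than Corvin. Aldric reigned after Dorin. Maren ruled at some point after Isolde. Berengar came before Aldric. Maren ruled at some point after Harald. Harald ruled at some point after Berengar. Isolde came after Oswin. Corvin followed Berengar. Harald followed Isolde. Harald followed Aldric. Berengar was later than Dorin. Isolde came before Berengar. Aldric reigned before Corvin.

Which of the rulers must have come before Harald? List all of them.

Directly stated before Harald: Aldric, Berengar, Corvin, and Isolde.
Dorin reaches Harald via Dorin → Aldric → Harald.
Oswin reaches Harald via Oswin → Isolde → Harald.

Aldric, Berengar, Corvin, Dorin, Isolde, Oswin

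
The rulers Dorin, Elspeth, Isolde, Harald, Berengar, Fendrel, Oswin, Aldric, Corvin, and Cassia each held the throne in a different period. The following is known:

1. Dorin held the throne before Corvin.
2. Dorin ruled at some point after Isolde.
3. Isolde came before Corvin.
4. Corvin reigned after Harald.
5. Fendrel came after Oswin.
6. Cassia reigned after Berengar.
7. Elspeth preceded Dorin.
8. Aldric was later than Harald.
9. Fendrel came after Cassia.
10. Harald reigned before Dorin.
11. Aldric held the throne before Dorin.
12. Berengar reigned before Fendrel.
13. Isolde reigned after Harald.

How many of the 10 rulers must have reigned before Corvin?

Directly stated before Corvin: Dorin, Harald, and Isolde.
Aldric reaches Corvin via Aldric → Dorin → Corvin.
Elspeth reaches Corvin via Elspeth → Dorin → Corvin.
That's Aldric, Dorin, Elspeth, Harald, and Isolde — 5 in all.

5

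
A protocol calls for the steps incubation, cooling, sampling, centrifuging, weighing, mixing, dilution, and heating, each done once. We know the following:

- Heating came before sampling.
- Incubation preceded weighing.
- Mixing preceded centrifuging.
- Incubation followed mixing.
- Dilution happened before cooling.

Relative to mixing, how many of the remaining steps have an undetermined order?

Forced after mixing: centrifuging, incubation, and weighing.
That leaves cooling, dilution, heating, and sampling with no forced order relative to mixing — 4.

4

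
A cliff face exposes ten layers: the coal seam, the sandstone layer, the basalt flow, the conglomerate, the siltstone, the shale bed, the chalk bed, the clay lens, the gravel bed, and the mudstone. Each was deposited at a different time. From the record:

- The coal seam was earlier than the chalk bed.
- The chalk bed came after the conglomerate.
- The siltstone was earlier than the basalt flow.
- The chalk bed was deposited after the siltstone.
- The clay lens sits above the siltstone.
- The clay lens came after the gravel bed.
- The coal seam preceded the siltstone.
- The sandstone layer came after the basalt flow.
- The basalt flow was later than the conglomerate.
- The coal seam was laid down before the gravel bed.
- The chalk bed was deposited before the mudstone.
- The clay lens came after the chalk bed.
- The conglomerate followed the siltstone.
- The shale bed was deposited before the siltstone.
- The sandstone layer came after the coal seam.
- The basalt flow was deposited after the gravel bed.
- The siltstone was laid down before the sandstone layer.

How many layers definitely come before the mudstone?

Directly stated before the mudstone: the chalk bed.
The coal seam reaches the mudstone via the coal seam → the chalk bed → the mudstone.
The conglomerate reaches the mudstone via the conglomerate → the chalk bed → the mudstone.
The shale bed reaches the mudstone via the shale bed → the siltstone → the chalk bed → the mudstone.
Likewise the siltstone reaches the mudstone by chaining the stated constraints.
That's the chalk bed, the coal seam, the conglomerate, the shale bed, and the siltstone — 5 in all.

5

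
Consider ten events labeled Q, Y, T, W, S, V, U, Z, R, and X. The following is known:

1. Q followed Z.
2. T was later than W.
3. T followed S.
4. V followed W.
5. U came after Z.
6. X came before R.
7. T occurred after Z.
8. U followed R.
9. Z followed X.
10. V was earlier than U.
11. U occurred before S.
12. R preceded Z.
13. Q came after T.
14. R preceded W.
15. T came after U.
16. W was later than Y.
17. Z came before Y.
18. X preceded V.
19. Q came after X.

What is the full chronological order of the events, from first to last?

X, R, Z, Y, W, V, U, S, T, Q

The constraints fix every adjacent pair, so only one ordering works:
X → R → Z → Y → W → V → U → S → T → Q.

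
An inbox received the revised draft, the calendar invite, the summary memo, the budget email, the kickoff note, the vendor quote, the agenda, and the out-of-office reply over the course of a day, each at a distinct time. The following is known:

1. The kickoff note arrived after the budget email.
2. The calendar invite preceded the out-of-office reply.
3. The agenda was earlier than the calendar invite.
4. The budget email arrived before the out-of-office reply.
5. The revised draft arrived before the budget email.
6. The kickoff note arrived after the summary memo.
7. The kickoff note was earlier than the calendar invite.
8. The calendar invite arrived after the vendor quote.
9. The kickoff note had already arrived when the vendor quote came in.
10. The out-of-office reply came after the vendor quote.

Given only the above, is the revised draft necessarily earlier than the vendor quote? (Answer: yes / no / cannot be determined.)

yes

Chain the constraints: the revised draft → the budget email → the kickoff note → the vendor quote. Each link is directly stated, so the revised draft comes before the vendor quote.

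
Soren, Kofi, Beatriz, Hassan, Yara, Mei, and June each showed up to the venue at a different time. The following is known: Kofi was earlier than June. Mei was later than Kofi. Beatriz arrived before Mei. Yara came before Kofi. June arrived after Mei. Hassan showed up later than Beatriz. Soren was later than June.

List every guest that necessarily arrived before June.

Beatriz, Kofi, Mei, Yara

Directly stated before June: Kofi and Mei.
Beatriz reaches June via Beatriz → Mei → June.
Yara reaches June via Yara → Kofi → June.
No chain forces Soren (or any of the others) ahead of June.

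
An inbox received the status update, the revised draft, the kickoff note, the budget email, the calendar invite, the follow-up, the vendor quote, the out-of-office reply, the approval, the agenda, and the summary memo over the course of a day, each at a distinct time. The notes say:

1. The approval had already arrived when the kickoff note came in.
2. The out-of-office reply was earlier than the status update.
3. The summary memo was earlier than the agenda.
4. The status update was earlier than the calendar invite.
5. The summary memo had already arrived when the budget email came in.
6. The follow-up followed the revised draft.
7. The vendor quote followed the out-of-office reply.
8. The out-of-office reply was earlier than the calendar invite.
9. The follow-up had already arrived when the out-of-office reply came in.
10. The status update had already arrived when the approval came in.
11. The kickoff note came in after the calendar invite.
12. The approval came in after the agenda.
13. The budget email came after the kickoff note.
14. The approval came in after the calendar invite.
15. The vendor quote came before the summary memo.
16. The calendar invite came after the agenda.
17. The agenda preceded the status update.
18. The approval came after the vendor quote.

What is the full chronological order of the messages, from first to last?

the revised draft, the follow-up, the out-of-office reply, the vendor quote, the summary memo, the agenda, the status update, the calendar invite, the approval, the kickoff note, the budget email

The constraints fix every adjacent pair, so only one ordering works:
the revised draft → the follow-up → the out-of-office reply → the vendor quote → the summary memo → the agenda → the status update → the calendar invite → the approval → the kickoff note → the budget email.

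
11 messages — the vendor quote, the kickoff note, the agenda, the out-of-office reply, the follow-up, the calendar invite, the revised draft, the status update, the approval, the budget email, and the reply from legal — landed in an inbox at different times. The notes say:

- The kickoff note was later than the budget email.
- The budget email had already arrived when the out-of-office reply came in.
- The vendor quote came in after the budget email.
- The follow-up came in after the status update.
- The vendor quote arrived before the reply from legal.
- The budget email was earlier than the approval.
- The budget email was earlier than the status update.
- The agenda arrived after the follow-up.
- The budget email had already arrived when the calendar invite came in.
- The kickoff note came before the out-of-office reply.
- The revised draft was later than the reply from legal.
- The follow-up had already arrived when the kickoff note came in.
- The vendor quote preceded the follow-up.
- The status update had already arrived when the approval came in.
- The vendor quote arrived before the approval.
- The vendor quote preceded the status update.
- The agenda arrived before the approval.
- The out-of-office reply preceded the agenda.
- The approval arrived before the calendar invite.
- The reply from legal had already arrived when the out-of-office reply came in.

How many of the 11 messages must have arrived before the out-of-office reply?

Directly stated before the out-of-office reply: the budget email, the kickoff note, and the reply from legal.
The follow-up reaches the out-of-office reply via the follow-up → the kickoff note → the out-of-office reply.
The status update reaches the out-of-office reply via the status update → the follow-up → the kickoff note → the out-of-office reply.
The vendor quote reaches the out-of-office reply via the vendor quote → the reply from legal → the out-of-office reply.
That's the budget email, the follow-up, the kickoff note, the reply from legal, the status update, and the vendor quote — 6 in all.

6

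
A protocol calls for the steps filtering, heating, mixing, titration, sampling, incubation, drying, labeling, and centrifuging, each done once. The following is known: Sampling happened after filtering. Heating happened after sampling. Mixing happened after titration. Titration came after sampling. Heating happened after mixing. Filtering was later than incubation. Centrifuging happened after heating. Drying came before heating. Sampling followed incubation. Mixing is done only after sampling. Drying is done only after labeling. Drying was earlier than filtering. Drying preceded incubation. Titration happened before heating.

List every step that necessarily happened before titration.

Directly stated before titration: sampling.
Drying reaches titration via drying → filtering → sampling → titration.
Filtering reaches titration via filtering → sampling → titration.
Incubation reaches titration via incubation → sampling → titration.
Likewise labeling reaches titration by chaining the stated constraints.
No chain forces mixing (or any of the others) ahead of titration.

drying, filtering, incubation, labeling, sampling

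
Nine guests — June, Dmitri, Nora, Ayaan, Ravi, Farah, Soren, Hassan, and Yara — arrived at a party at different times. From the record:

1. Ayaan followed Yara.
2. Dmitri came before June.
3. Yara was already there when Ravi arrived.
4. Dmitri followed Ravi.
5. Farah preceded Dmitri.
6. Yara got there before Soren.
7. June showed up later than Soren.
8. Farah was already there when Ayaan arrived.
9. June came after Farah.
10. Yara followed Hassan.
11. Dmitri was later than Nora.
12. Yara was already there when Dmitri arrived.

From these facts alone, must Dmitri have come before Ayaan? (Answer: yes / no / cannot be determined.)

cannot be determined

No chain of stated constraints runs from Dmitri to Ayaan, and none runs from Ayaan to Dmitri either.
So the relative order of Dmitri and Ayaan is not fixed by the given facts.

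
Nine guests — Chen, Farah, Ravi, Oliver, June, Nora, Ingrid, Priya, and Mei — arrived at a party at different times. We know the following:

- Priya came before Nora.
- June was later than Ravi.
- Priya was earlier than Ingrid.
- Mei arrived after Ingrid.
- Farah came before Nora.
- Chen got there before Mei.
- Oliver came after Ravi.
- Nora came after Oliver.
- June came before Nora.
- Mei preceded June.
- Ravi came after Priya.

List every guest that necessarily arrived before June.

Chen, Ingrid, Mei, Priya, Ravi

Directly stated before June: Mei and Ravi.
Chen reaches June via Chen → Mei → June.
Ingrid reaches June via Ingrid → Mei → June.
Priya reaches June via Priya → Ravi → June.
No chain forces Farah (or any of the others) ahead of June.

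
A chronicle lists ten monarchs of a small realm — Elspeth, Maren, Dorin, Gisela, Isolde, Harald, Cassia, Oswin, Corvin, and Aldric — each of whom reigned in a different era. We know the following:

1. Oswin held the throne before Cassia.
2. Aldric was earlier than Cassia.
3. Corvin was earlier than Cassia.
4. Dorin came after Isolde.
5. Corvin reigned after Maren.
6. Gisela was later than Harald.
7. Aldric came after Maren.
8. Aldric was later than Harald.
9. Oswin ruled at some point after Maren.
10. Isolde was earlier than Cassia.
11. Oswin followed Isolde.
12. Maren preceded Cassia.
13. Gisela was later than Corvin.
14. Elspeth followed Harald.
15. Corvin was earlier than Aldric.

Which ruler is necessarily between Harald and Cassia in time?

Aldric

Tracing the constraints gives Harald → Aldric → Cassia, so Aldric sits after Harald and before Cassia.
No other ruler is forced both after Harald and before Cassia.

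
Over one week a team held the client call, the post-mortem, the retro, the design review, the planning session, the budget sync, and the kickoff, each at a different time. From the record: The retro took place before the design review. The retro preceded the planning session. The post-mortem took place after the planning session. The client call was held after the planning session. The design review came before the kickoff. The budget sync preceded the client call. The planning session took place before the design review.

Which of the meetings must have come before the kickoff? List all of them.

Directly stated before the kickoff: the design review.
The planning session reaches the kickoff via the planning session → the design review → the kickoff.
The retro reaches the kickoff via the retro → the design review → the kickoff.

the design review, the planning session, the retro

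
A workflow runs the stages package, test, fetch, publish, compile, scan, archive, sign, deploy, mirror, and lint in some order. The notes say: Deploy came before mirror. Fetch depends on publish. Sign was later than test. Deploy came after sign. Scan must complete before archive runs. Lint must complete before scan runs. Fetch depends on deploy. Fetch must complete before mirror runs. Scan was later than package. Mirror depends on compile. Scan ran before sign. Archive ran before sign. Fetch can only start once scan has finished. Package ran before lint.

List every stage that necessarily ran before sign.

archive, lint, package, scan, test

Directly stated before sign: archive, scan, and test.
Lint reaches sign via lint → scan → sign.
Package reaches sign via package → scan → sign.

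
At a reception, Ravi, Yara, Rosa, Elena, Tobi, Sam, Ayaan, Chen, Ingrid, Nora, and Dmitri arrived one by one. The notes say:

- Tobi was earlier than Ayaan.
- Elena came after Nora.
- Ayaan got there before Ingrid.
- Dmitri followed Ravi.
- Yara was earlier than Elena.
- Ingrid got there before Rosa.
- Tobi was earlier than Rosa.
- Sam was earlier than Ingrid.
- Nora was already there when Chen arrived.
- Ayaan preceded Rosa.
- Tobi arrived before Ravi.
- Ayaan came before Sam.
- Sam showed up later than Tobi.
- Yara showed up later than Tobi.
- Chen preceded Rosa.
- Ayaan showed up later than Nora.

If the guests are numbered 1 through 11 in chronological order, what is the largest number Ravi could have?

10

Ravi must come before Dmitri — 1 guest forced after them.
Everything else can be placed before Ravi in some valid order, so Ravi can sit as late as position 11 − 1 = 10.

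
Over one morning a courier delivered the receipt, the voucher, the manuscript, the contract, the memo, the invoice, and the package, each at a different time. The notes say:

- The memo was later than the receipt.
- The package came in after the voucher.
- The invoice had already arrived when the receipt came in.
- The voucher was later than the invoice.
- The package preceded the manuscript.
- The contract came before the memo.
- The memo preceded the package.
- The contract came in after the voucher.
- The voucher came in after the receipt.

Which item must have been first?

The invoice has a chain of constraints placing it before every other item, so the invoice must be first.

the invoice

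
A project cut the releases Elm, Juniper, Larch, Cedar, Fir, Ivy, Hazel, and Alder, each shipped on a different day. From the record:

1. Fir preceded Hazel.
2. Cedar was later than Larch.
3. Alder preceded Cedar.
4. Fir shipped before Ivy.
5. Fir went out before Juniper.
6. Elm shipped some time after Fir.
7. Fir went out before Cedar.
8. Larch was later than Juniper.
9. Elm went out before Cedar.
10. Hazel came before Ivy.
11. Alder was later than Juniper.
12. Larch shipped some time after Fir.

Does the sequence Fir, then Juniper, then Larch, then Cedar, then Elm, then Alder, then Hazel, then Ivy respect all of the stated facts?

The constraints require Alder before Cedar, but in the proposed sequence Cedar appears ahead of Alder. That one violation is enough.

no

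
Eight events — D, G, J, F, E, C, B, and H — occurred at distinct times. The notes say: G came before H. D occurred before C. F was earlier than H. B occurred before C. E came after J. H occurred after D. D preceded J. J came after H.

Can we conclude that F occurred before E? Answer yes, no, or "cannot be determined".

Chain the constraints: F → H → J → E. Each link is directly stated, so F comes before E.

yes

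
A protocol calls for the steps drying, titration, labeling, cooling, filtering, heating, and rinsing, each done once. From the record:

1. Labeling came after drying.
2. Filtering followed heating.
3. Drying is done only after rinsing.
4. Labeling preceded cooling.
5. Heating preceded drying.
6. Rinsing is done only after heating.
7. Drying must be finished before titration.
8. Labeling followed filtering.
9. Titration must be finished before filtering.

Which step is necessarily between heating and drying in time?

Tracing the constraints gives heating → rinsing → drying, so rinsing sits after heating and before drying.
No other step is forced both after heating and before drying.

rinsing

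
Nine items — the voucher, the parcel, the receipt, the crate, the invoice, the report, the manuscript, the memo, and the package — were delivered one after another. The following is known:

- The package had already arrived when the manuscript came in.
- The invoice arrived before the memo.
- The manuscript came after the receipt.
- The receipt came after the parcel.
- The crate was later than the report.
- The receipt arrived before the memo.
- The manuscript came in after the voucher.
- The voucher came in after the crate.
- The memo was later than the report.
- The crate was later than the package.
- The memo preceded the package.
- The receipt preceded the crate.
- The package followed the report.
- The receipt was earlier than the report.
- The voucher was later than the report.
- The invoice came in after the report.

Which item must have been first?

The parcel has a chain of constraints placing it before every other item, so the parcel must be first.

the parcel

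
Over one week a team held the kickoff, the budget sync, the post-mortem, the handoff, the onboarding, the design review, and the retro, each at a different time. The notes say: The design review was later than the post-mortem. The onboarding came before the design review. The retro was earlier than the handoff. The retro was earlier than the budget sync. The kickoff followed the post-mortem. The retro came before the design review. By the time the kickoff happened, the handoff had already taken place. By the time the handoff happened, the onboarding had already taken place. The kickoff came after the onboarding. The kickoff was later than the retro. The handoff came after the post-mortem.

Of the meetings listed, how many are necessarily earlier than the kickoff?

Directly stated before the kickoff: the handoff, the onboarding, the post-mortem, and the retro.
No chain forces the budget sync (or any of the others) ahead of the kickoff.
That's the handoff, the onboarding, the post-mortem, and the retro — 4 in all.

4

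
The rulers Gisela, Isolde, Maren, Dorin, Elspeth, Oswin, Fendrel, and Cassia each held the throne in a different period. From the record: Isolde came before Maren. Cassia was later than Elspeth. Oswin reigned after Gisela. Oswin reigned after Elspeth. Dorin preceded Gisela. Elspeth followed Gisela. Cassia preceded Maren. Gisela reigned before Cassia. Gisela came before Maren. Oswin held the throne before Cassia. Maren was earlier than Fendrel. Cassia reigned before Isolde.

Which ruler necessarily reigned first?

Dorin has a chain of constraints placing them before every other ruler, so Dorin must be first.

Dorin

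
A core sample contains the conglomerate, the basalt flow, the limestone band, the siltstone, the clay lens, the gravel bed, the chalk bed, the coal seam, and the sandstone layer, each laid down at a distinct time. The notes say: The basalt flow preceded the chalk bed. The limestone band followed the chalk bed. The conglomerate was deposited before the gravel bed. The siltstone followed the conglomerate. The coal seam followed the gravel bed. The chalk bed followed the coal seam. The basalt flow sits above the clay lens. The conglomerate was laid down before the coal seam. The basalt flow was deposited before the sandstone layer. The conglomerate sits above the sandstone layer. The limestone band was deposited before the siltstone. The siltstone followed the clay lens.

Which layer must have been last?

Every other layer has a chain of constraints placing it before the siltstone, so the siltstone is last.

the siltstone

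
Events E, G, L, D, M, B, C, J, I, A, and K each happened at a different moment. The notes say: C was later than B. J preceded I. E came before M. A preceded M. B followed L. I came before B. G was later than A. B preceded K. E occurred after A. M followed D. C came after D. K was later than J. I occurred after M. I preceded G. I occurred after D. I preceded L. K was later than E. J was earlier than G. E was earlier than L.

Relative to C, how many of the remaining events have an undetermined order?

2

Forced before C: A, B, D, E, I, J, L, and M.
That leaves G and K with no forced order relative to C — 2.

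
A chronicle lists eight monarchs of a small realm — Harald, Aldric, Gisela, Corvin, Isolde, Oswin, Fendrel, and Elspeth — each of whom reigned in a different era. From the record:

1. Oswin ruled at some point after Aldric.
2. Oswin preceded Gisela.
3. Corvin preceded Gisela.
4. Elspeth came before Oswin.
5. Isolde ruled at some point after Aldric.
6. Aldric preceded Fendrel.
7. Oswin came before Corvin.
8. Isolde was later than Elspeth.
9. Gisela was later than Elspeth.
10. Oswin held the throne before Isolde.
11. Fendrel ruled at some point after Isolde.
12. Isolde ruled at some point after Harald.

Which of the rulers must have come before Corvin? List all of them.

Aldric, Elspeth, Oswin

Directly stated before Corvin: Oswin.
Aldric reaches Corvin via Aldric → Oswin → Corvin.
Elspeth reaches Corvin via Elspeth → Oswin → Corvin.
No chain forces Harald (or any of the others) ahead of Corvin.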